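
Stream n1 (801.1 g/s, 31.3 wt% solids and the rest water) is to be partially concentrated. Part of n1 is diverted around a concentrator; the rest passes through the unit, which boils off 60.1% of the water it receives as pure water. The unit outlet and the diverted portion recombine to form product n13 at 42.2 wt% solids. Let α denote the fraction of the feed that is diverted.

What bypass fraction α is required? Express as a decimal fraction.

0.374

All 801.1×0.313 = 250.74 g/s of solids reaches n13, so n13 = 250.74/0.422 = 594.18 g/s and vapour = 206.92 g/s.
The evaporator receives (1−α)·801.1 of feed at 0.687 water and removes 0.601 of that water:
0.601×0.687×(1−α)×801.1 = 206.92
(1−α) = 206.92/330.76 = 0.6256;  α = 0.3744.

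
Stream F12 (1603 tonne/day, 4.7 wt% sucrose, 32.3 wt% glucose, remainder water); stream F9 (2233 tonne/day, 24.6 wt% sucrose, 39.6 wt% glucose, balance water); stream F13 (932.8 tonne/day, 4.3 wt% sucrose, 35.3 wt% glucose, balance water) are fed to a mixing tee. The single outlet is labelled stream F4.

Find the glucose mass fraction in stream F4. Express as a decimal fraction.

Total flow out = 1603 + 2233 + 932.8 = 4768.8 tonne/day.
glucose in = 1603×0.323 + 2233×0.396 + 932.8×0.353 = 1731.3 tonne/day.
glucose mass fraction in F4 = 1731.3/4768.8 = 0.363.

0.363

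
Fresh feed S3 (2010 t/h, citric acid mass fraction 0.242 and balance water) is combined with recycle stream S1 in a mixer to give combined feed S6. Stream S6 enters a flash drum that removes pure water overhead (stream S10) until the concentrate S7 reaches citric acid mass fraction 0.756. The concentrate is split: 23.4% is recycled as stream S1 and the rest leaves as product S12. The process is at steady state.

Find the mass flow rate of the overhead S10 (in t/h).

Overall citric acid balance (none leaves overhead): citric acid in fresh feed = citric acid in product, i.e. 2010×0.242 = (1−0.234)·S7·0.756.
S7 = 486.42/(0.756×0.766) = 839.96 t/h.
Recycle S1 = 0.234×839.96 = 196.55 t/h.
Combined feed S6 = 2010 + 196.55 = 2206.6 t/h.
Overhead S10 = S6 − S7 = 2206.6 − 839.96 = 1366.6 t/h.

1367 t/h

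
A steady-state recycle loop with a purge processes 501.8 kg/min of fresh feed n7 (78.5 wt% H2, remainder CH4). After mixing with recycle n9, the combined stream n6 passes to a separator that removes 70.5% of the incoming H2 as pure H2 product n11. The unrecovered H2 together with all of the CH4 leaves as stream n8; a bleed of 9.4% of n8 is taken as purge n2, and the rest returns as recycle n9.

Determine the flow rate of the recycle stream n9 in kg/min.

CH4 enters only via n7 and leaves only via the purge: 501.8×0.215 = 0.094×(CH4 in n8), and the separator passes all CH4, so CH4 in n6 = CH4 in n8 = 1147.7 kg/min.
H2 in n6: m_A = 501.8×0.785 + (1−0.094)·(1−0.705)·m_A, so m_A = 393.91/0.7327 = 537.6 kg/min.
n8 = (1−0.705)×537.6 + 1147.7 = 1306.3 kg/min.
Recycle n9 = (1−0.094)×1306.3 = 1183.5 kg/min.

1184 kg/min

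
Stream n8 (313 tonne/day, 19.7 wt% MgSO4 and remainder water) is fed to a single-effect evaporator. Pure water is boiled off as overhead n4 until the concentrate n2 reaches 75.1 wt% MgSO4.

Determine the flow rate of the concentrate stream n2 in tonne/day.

MgSO4 is conserved: 313×0.197 = 61.661 tonne/day all reports to the concentrate.
Concentrate = 61.661/(target fraction) = 82.105 tonne/day.

82.11 tonne/day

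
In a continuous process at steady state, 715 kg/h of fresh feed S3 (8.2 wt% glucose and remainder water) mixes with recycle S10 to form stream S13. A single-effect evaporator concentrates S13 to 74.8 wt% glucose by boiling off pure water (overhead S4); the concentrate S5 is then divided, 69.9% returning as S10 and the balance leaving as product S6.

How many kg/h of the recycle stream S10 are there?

Overall glucose balance (none leaves overhead): glucose in fresh feed = glucose in product, i.e. 715×0.082 = (1−0.699)·S5·0.748.
S5 = 58.63/(0.748×0.301) = 260.41 kg/h.
Recycle S10 = 0.699×260.41 = 182.02 kg/h.

182 kg/h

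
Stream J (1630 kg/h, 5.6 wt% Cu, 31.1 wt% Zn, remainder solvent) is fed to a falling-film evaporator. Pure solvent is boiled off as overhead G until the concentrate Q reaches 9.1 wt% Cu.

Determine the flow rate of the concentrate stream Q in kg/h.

1003 kg/h

Cu is conserved: 1630×0.056 = 91.28 kg/h all reports to the concentrate.
Concentrate = 91.28/(target fraction) = 1003.1 kg/h.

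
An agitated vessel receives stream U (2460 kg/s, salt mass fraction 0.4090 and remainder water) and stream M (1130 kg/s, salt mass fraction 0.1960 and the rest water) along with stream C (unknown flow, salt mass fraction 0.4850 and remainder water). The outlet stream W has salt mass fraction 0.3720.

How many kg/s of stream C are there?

Let C be the unknown flow. Total out = 3590 + C.
salt balance: 1227.6 + 0.485·C = 0.372·(3590 + C)
(0.485 − 0.372)·C = 0.372×3590 − 1227.6 = 107.86
C = 107.86 / 0.113 = 954.51 kg/s

954.5 kg/s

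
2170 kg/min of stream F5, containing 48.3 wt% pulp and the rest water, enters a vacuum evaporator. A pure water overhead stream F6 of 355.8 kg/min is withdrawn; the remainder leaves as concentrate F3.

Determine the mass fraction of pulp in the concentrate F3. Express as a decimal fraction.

pulp is not removed: 2170×0.483 = 1048.1 kg/min of pulp enters F3.
Concentrate = 2170 − 355.8 = 1814.2 kg/min.
Mass fraction = 1048.1/1814.2 = 0.578.

0.578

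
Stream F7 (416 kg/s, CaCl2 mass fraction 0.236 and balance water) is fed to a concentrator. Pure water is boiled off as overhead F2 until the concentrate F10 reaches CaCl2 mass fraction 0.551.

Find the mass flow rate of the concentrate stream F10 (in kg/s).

178.2 kg/s

CaCl2 is conserved: 416×0.236 = 98.176 kg/s all reports to the concentrate.
Concentrate = 98.176/(target fraction) = 178.18 kg/s.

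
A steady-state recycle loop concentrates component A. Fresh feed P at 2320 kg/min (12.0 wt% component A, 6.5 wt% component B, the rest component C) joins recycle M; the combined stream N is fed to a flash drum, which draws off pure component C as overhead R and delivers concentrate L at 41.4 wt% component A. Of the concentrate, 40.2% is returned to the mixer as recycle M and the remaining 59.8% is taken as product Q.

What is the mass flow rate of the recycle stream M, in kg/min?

Overall component A balance (none leaves overhead): component A in fresh feed = component A in product, i.e. 2320×0.120 = (1−0.402)·L·0.414.
L = 278.4/(0.414×0.598) = 1124.5 kg/min.
Recycle M = 0.402×1124.5 = 452.06 kg/min.

452.1 kg/min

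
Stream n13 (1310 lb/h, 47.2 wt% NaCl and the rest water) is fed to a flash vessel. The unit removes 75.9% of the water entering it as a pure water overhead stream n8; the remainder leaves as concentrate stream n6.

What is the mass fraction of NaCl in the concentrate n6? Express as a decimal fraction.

0.788

NaCl is not removed: 1310×0.472 = 618.32 lb/h of NaCl enters n6.
water entering = 1310×0.528 = 691.68 lb/h; overhead removed = 0.759×691.68 = 524.99 lb/h.
Concentrate = 1310 − 524.99 = 785.01 lb/h.
Mass fraction = 618.32/785.01 = 0.788.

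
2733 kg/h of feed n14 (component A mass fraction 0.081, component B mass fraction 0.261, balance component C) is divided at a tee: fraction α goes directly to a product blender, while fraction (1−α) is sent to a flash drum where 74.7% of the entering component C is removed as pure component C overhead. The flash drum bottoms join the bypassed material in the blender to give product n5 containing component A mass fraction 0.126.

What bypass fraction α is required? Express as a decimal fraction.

0.273

All 2733×0.081 = 221.37 kg/h of component A reaches n5, so n5 = 221.37/0.126 = 1756.9 kg/h and vapour = 976.07 kg/h.
The evaporator receives (1−α)·2733 of feed at 0.658 component C and removes 0.747 of that component C:
0.747×0.658×(1−α)×2733 = 976.07
(1−α) = 976.07/1343.3 = 0.7266;  α = 0.2734.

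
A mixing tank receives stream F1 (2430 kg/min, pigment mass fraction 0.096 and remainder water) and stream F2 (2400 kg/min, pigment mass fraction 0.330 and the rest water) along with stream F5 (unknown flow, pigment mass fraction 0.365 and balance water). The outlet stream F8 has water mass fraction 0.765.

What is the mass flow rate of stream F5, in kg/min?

844.4 kg/min

Let F5 be the unknown flow. Total out = 4830 + F5.
water balance: 3804.7 + 0.635·F5 = 0.765·(4830 + F5)
(0.635 − 0.765)·F5 = 0.765×4830 − 3804.7 = -109.77
F5 = -109.77 / -0.130 = 844.38 kg/min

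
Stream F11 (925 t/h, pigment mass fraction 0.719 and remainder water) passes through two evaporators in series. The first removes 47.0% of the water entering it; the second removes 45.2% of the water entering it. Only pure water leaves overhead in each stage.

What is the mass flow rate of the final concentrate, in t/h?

740.6 t/h

water in feed = 925×0.281 = 259.93 t/h.
After stage 1: water left = (1−0.470)×259.93 = 137.76; stream total = 802.84 t/h.
After stage 2: water left = (1−0.452)×137.76 = 75.493; final concentrate = 740.57 t/h.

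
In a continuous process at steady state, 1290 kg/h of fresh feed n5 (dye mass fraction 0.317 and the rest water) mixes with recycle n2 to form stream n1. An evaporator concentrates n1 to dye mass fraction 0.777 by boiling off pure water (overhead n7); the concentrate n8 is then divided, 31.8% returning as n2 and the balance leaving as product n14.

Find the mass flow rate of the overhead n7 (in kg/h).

Overall dye balance (none leaves overhead): dye in fresh feed = dye in product, i.e. 1290×0.317 = (1−0.318)·n8·0.777.
n8 = 408.93/(0.777×0.682) = 771.69 kg/h.
Recycle n2 = 0.318×771.69 = 245.4 kg/h.
Combined feed n1 = 1290 + 245.4 = 1535.4 kg/h.
Overhead n7 = n1 − n8 = 1535.4 − 771.69 = 763.71 kg/h.

763.7 kg/h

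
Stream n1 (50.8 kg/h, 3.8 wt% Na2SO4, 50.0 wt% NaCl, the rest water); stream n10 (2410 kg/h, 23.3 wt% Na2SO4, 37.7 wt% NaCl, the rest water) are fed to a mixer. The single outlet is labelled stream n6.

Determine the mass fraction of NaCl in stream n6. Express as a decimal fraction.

0.3795

Total flow out = 50.8 + 2410 = 2460.8 kg/h.
NaCl in = 50.8×0.500 + 2410×0.377 = 933.97 kg/h.
NaCl mass fraction in n6 = 933.97/2460.8 = 0.3795.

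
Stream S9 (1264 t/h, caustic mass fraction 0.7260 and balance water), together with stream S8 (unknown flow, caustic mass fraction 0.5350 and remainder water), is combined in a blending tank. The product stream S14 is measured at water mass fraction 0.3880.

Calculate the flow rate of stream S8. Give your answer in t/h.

Let S8 be the unknown flow. Total out = 1264 + S8.
water balance: 346.34 + 0.465·S8 = 0.388·(1264 + S8)
(0.465 − 0.388)·S8 = 0.388×1264 − 346.34 = 144.1
S8 = 144.1 / 0.077 = 1871.4 t/h

1871 t/h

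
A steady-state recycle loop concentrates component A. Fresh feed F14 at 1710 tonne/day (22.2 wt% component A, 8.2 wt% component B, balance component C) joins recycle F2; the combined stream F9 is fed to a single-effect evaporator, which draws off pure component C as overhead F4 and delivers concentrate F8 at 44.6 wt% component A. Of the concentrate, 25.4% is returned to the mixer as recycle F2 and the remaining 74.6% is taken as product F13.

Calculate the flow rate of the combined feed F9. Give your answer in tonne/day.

Overall component A balance (none leaves overhead): component A in fresh feed = component A in product, i.e. 1710×0.222 = (1−0.254)·F8·0.446.
F8 = 379.62/(0.446×0.746) = 1141 tonne/day.
Recycle F2 = 0.254×1141 = 289.81 tonne/day.
Combined feed F9 = 1710 + 289.81 = 1999.8 tonne/day.

2000 tonne/day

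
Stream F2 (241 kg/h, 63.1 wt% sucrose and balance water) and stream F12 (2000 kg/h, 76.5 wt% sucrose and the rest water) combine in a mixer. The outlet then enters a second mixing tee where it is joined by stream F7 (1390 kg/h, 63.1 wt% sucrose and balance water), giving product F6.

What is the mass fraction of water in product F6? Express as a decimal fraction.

0.2952

Overall, product flow = 3631 kg/h.
water in = 241×0.369 + 2000×0.235 + 1390×0.369 = 1071.8 kg/h.
water fraction in F6 = 0.2952.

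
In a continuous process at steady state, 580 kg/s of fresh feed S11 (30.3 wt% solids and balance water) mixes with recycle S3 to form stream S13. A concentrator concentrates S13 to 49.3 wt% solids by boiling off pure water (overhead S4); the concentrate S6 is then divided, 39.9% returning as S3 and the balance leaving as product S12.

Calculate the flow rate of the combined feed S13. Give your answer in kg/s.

816.7 kg/s

Overall solids balance (none leaves overhead): solids in fresh feed = solids in product, i.e. 580×0.303 = (1−0.399)·S6·0.493.
S6 = 175.74/(0.493×0.601) = 593.13 kg/s.
Recycle S3 = 0.399×593.13 = 236.66 kg/s.
Combined feed S13 = 580 + 236.66 = 816.66 kg/s.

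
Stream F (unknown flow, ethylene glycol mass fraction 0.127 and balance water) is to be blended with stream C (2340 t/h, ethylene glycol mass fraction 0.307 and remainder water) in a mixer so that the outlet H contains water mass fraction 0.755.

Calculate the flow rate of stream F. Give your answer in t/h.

Let F be the unknown flow. Total out = 2340 + F.
water balance: 1621.6 + 0.873·F = 0.755·(2340 + F)
(0.873 − 0.755)·F = 0.755×2340 − 1621.6 = 145.08
F = 145.08 / 0.118 = 1229.5 t/h

1229 t/h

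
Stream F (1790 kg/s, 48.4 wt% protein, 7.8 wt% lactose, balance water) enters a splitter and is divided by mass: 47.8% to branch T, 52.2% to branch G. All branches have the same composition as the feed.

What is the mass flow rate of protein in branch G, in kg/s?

452.2 kg/s

Branch G total = 0.522×1790 = 934.38 kg/s.
protein in G = 0.484×934.38 = 452.24 kg/s.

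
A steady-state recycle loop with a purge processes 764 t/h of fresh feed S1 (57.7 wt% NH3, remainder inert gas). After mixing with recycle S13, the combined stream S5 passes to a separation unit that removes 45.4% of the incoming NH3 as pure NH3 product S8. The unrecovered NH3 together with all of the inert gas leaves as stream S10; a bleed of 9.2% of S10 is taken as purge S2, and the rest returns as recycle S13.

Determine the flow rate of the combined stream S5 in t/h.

inert gas enters only via S1 and leaves only via the purge: 764×0.423 = 0.092×(inert gas in S10), and the separation unit passes all inert gas, so inert gas in S5 = inert gas in S10 = 3512.7 t/h.
NH3 in S5: m_A = 764×0.577 + (1−0.092)·(1−0.454)·m_A, so m_A = 440.83/0.5042 = 874.26 t/h.
S5 = 874.26 + 3512.7 = 4387 t/h.

4387 t/h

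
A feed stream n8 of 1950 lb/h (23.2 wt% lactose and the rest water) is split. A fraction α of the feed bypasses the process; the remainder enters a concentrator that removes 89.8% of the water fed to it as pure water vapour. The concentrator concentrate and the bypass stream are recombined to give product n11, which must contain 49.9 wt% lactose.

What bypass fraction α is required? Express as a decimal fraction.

0.224

All 1950×0.232 = 452.4 lb/h of lactose reaches n11, so n11 = 452.4/0.499 = 906.61 lb/h and vapour = 1043.4 lb/h.
The evaporator receives (1−α)·1950 of feed at 0.768 water and removes 0.898 of that water:
0.898×0.768×(1−α)×1950 = 1043.4
(1−α) = 1043.4/1344.8 = 0.7758;  α = 0.2242.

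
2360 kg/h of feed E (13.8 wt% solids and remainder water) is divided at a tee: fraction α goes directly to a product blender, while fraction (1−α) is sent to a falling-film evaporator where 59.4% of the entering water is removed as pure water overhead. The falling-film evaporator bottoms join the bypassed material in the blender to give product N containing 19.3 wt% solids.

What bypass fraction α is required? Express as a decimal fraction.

All 2360×0.138 = 325.68 kg/h of solids reaches N, so N = 325.68/0.193 = 1687.5 kg/h and vapour = 672.54 kg/h.
The evaporator receives (1−α)·2360 of feed at 0.862 water and removes 0.594 of that water:
0.594×0.862×(1−α)×2360 = 672.54
(1−α) = 672.54/1208.4 = 0.5566;  α = 0.4434.

0.443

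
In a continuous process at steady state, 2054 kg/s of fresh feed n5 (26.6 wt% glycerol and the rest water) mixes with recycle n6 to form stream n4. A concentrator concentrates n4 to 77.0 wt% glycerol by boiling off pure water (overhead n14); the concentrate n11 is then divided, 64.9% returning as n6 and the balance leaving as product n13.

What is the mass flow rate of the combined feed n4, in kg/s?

Overall glycerol balance (none leaves overhead): glycerol in fresh feed = glycerol in product, i.e. 2054×0.266 = (1−0.649)·n11·0.770.
n11 = 546.36/(0.770×0.351) = 2021.5 kg/s.
Recycle n6 = 0.649×2021.5 = 1312 kg/s.
Combined feed n4 = 2054 + 1312 = 3366 kg/s.

3366 kg/s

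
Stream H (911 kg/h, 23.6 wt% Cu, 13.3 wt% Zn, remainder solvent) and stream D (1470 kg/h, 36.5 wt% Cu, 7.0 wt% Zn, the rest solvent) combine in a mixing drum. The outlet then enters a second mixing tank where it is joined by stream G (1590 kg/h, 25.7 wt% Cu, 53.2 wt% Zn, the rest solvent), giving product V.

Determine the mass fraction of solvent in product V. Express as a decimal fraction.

0.438

Overall, product flow = 3971 kg/h.
solvent in = 911×0.631 + 1470×0.565 + 1590×0.211 = 1740.9 kg/h.
solvent fraction in V = 0.438.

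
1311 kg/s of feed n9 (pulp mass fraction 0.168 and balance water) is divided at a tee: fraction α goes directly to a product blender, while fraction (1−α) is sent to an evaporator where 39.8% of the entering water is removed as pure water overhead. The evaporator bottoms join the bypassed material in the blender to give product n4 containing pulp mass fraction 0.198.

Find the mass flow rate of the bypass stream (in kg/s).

711.1 kg/s

All 1311×0.168 = 220.25 kg/s of pulp reaches n4, so n4 = 220.25/0.198 = 1112.4 kg/s and vapour = 198.64 kg/s.
The evaporator receives (1−α)·1311 of feed at 0.832 water and removes 0.398 of that water:
0.398×0.832×(1−α)×1311 = 198.64
(1−α) = 198.64/434.12 = 0.4576;  α = 0.5424.
Bypass flow = 0.5424×1311 = 711.14 kg/s.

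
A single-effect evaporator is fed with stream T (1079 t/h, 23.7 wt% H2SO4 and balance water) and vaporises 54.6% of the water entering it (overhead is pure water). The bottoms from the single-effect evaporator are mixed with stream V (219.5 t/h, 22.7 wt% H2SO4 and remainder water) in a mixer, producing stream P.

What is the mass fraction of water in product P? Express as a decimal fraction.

0.640

Vapour removed = 0.546×0.763×1079 = 449.51 t/h; concentrate = 629.49 t/h.
water reaching the mixer = 373.77 (from concentrate) + 219.5×0.773 = 543.44 t/h.
Product flow = 629.49 + 219.5 = 848.99 t/h; water fraction = 0.640.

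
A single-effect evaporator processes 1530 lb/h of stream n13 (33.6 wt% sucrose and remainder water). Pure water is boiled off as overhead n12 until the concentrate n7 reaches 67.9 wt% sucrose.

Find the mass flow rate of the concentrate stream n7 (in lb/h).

sucrose is conserved: 1530×0.336 = 514.08 lb/h all reports to the concentrate.
Concentrate = 514.08/(target fraction) = 757.11 lb/h.

757.1 lb/h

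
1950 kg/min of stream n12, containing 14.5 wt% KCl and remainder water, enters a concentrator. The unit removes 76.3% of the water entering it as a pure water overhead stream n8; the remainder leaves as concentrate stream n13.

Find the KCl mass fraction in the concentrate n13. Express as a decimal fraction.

KCl is not removed: 1950×0.145 = 282.75 kg/min of KCl enters n13.
water entering = 1950×0.855 = 1667.2 kg/min; overhead removed = 0.763×1667.2 = 1272.1 kg/min.
Concentrate = 1950 − 1272.1 = 677.89 kg/min.
Mass fraction = 282.75/677.89 = 0.417.

0.417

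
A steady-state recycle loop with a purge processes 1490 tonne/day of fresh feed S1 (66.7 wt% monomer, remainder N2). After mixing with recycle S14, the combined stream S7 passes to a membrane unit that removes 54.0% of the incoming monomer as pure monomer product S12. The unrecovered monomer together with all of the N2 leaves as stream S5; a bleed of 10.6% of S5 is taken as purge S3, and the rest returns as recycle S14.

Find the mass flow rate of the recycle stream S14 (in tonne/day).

4879 tonne/day

N2 enters only via S1 and leaves only via the purge: 1490×0.333 = 0.106×(N2 in S5), and the membrane unit passes all N2, so N2 in S7 = N2 in S5 = 4680.8 tonne/day.
monomer in S7: m_A = 1490×0.667 + (1−0.106)·(1−0.540)·m_A, so m_A = 993.83/0.5888 = 1688 tonne/day.
S5 = (1−0.540)×1688 + 4680.8 = 5457.3 tonne/day.
Recycle S14 = (1−0.106)×5457.3 = 4878.9 tonne/day.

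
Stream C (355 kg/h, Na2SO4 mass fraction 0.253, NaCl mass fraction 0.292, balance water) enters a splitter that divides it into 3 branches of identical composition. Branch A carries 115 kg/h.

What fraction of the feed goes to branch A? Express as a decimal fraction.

0.324

Fraction to A = 115/355 = 0.3239.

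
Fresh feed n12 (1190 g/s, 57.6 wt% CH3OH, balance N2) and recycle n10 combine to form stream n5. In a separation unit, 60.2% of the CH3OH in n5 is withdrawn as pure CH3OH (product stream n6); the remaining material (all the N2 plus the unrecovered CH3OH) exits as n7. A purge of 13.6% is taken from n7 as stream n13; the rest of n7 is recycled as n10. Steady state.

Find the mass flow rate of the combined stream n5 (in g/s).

4755 g/s

N2 enters only via n12 and leaves only via the purge: 1190×0.424 = 0.136×(N2 in n7), and the separation unit passes all N2, so N2 in n5 = N2 in n7 = 3710 g/s.
CH3OH in n5: m_A = 1190×0.576 + (1−0.136)·(1−0.602)·m_A, so m_A = 685.44/0.6561 = 1044.7 g/s.
n5 = 1044.7 + 3710 = 4754.7 g/s.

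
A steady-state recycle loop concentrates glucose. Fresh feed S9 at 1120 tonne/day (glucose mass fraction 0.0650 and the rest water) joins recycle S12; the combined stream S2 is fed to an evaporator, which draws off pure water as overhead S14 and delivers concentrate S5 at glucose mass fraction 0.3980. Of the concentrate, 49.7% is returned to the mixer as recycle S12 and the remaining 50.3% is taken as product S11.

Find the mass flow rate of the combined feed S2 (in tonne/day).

Overall glucose balance (none leaves overhead): glucose in fresh feed = glucose in product, i.e. 1120×0.065 = (1−0.497)·S5·0.398.
S5 = 72.8/(0.398×0.503) = 363.65 tonne/day.
Recycle S12 = 0.497×363.65 = 180.73 tonne/day.
Combined feed S2 = 1120 + 180.73 = 1300.7 tonne/day.

1301 tonne/day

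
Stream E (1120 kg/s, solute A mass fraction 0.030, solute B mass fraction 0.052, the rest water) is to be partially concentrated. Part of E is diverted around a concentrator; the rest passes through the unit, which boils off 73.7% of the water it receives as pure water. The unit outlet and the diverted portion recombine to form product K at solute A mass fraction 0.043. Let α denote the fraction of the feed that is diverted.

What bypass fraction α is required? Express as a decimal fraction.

All 1120×0.030 = 33.6 kg/s of solute A reaches K, so K = 33.6/0.043 = 781.4 kg/s and vapour = 338.6 kg/s.
The evaporator receives (1−α)·1120 of feed at 0.918 water and removes 0.737 of that water:
0.737×0.918×(1−α)×1120 = 338.6
(1−α) = 338.6/757.75 = 0.4469;  α = 0.5531.

0.553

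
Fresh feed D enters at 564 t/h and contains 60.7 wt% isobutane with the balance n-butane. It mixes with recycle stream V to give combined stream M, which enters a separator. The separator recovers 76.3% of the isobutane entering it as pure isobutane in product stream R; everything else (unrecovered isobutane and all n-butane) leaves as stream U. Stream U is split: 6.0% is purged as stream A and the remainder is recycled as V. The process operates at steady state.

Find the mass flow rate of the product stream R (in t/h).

336.1 t/h

isobutane in M: m_A = 564×0.607 + (1−0.060)·(1−0.763)·m_A, so m_A = 342.35/0.7772 = 440.48 t/h.
Product R = 0.763×440.48 = 336.08 t/h.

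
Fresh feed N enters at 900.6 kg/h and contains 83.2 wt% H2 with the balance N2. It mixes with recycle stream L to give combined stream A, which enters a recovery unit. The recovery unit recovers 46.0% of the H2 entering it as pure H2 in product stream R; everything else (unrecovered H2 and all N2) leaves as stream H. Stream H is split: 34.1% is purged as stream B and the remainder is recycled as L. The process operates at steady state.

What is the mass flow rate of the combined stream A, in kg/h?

1607 kg/h

N2 enters only via N and leaves only via the purge: 900.6×0.168 = 0.341×(N2 in H), and the recovery unit passes all N2, so N2 in A = N2 in H = 443.7 kg/h.
H2 in A: m_A = 900.6×0.832 + (1−0.341)·(1−0.460)·m_A, so m_A = 749.3/0.6441 = 1163.3 kg/h.
A = 1163.3 + 443.7 = 1607 kg/h.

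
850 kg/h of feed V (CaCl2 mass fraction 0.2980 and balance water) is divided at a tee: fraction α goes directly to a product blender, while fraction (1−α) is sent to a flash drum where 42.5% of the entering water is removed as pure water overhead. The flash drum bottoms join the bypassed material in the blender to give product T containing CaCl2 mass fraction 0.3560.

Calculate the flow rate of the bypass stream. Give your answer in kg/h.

385.8 kg/h

All 850×0.298 = 253.3 kg/h of CaCl2 reaches T, so T = 253.3/0.356 = 711.52 kg/h and vapour = 138.48 kg/h.
The evaporator receives (1−α)·850 of feed at 0.702 water and removes 0.425 of that water:
0.425×0.702×(1−α)×850 = 138.48
(1−α) = 138.48/253.6 = 0.5461;  α = 0.4539.
Bypass flow = 0.4539×850 = 385.84 kg/h.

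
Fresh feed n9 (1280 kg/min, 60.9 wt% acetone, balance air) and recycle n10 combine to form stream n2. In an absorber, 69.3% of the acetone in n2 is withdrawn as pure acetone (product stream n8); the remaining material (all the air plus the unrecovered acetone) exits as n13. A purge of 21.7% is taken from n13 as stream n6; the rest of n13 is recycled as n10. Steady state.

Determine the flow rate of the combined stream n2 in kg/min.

air enters only via n9 and leaves only via the purge: 1280×0.391 = 0.217×(air in n13), and the absorber passes all air, so air in n2 = air in n13 = 2306.4 kg/min.
acetone in n2: m_A = 1280×0.609 + (1−0.217)·(1−0.693)·m_A, so m_A = 779.52/0.7596 = 1026.2 kg/min.
n2 = 1026.2 + 2306.4 = 3332.6 kg/min.

3333 kg/min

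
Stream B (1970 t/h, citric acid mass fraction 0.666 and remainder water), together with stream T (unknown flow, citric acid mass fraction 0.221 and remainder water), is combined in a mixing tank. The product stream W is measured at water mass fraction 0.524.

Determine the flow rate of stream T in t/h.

Let T be the unknown flow. Total out = 1970 + T.
water balance: 657.98 + 0.779·T = 0.524·(1970 + T)
(0.779 − 0.524)·T = 0.524×1970 − 657.98 = 374.3
T = 374.3 / 0.255 = 1467.8 t/h

1468 t/h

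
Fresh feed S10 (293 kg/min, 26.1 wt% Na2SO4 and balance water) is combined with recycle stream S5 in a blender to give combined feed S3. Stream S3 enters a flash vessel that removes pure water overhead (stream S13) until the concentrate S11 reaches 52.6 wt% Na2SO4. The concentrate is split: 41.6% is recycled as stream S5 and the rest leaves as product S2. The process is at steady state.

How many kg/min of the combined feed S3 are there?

Overall Na2SO4 balance (none leaves overhead): Na2SO4 in fresh feed = Na2SO4 in product, i.e. 293×0.261 = (1−0.416)·S11·0.526.
S11 = 76.473/(0.526×0.584) = 248.95 kg/min.
Recycle S5 = 0.416×248.95 = 103.56 kg/min.
Combined feed S3 = 293 + 103.56 = 396.56 kg/min.

396.6 kg/min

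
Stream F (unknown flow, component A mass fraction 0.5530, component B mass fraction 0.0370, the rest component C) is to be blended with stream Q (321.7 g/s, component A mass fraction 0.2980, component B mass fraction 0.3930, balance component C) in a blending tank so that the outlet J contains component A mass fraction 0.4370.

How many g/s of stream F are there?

385.5 g/s

Let F be the unknown flow. Total out = 321.7 + F.
component A balance: 95.867 + 0.553·F = 0.437·(321.7 + F)
(0.553 − 0.437)·F = 0.437×321.7 − 95.867 = 44.716
F = 44.716 / 0.116 = 385.49 g/s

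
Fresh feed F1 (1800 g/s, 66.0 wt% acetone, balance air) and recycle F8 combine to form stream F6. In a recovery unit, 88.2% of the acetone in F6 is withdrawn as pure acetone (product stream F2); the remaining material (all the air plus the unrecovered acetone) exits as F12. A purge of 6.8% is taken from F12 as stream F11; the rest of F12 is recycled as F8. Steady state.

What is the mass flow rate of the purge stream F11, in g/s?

air enters only via F1 and leaves only via the purge: 1800×0.340 = 0.068×(air in F12), and the recovery unit passes all air, so air in F6 = air in F12 = 9000 g/s.
acetone in F6: m_A = 1800×0.660 + (1−0.068)·(1−0.882)·m_A, so m_A = 1188/0.8900 = 1334.8 g/s.
F12 = (1−0.882)×1334.8 + 9000 = 9157.5 g/s.
Purge F11 = 0.068×9157.5 = 622.71 g/s.

622.7 g/s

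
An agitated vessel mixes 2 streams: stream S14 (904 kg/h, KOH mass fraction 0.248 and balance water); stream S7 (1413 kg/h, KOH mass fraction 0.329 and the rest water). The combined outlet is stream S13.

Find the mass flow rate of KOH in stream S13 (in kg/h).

689.1 kg/h

KOH out = KOH in = 904×0.248 + 1413×0.329 = 689.07 kg/h.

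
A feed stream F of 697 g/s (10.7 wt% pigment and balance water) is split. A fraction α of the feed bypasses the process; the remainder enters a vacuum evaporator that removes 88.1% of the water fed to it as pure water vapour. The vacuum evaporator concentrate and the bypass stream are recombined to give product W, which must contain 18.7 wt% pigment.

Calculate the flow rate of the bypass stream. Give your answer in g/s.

All 697×0.107 = 74.579 g/s of pigment reaches W, so W = 74.579/0.187 = 398.82 g/s and vapour = 298.18 g/s.
The evaporator receives (1−α)·697 of feed at 0.893 water and removes 0.881 of that water:
0.881×0.893×(1−α)×697 = 298.18
(1−α) = 298.18/548.35 = 0.5438;  α = 0.4562.
Bypass flow = 0.4562×697 = 317.99 g/s.

318 g/s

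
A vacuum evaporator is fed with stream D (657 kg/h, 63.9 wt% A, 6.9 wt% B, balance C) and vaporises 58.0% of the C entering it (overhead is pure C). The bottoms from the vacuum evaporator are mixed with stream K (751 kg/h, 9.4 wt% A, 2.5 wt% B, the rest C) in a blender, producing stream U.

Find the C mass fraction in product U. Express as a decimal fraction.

0.572

Vapour removed = 0.580×0.292×657 = 111.27 kg/h; concentrate = 545.73 kg/h.
C reaching the mixer = 80.574 (from concentrate) + 751×0.881 = 742.21 kg/h.
Product flow = 545.73 + 751 = 1296.7 kg/h; C fraction = 0.572.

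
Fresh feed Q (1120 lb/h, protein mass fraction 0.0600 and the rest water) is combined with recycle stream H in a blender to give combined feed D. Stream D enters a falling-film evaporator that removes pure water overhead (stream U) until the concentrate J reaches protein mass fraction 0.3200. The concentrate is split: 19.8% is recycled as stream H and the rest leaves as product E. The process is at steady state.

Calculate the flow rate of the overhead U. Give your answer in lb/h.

Overall protein balance (none leaves overhead): protein in fresh feed = protein in product, i.e. 1120×0.060 = (1−0.198)·J·0.320.
J = 67.2/(0.320×0.802) = 261.85 lb/h.
Recycle H = 0.198×261.85 = 51.845 lb/h.
Combined feed D = 1120 + 51.845 = 1171.8 lb/h.
Overhead U = D − J = 1171.8 − 261.85 = 910 lb/h.

910 lb/h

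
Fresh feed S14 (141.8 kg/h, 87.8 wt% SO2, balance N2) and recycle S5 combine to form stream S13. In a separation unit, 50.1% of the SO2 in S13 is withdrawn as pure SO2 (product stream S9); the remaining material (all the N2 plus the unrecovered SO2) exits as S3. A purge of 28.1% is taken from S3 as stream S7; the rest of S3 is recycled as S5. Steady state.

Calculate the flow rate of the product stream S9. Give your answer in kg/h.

97.28 kg/h

SO2 in S13: m_A = 141.8×0.878 + (1−0.281)·(1−0.501)·m_A, so m_A = 124.5/0.6412 = 194.16 kg/h.
Product S9 = 0.501×194.16 = 97.275 kg/h.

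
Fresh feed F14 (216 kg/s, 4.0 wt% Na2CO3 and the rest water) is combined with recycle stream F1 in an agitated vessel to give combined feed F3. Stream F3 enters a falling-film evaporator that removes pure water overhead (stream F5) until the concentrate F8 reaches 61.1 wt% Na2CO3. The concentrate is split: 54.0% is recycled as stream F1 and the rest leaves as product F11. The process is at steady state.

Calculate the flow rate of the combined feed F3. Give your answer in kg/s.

232.6 kg/s

Overall Na2CO3 balance (none leaves overhead): Na2CO3 in fresh feed = Na2CO3 in product, i.e. 216×0.040 = (1−0.540)·F8·0.611.
F8 = 8.64/(0.611×0.460) = 30.741 kg/s.
Recycle F1 = 0.540×30.741 = 16.6 kg/s.
Combined feed F3 = 216 + 16.6 = 232.6 kg/s.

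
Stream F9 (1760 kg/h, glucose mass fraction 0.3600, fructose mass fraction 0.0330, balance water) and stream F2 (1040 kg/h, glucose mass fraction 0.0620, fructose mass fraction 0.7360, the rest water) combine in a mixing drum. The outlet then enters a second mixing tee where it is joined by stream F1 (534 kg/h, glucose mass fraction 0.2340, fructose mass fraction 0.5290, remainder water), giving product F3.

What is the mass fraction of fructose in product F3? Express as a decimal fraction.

Overall, product flow = 3334 kg/h.
fructose in = 1760×0.033 + 1040×0.736 + 534×0.529 = 1106 kg/h.
fructose fraction in F3 = 0.3317.

0.3317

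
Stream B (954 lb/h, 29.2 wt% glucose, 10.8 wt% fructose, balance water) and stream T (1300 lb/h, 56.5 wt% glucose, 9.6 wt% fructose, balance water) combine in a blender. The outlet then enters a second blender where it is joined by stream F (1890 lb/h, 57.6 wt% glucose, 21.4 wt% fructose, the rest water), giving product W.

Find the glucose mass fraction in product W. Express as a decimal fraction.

0.507

Overall, product flow = 4144 lb/h.
glucose in = 954×0.292 + 1300×0.565 + 1890×0.576 = 2101.7 lb/h.
glucose fraction in W = 0.507.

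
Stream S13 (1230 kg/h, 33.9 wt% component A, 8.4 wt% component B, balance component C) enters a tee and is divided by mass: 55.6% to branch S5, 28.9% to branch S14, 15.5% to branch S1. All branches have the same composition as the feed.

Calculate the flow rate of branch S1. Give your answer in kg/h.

190.7 kg/h

Branch S1 flow = 0.155×1230 = 190.65 kg/h.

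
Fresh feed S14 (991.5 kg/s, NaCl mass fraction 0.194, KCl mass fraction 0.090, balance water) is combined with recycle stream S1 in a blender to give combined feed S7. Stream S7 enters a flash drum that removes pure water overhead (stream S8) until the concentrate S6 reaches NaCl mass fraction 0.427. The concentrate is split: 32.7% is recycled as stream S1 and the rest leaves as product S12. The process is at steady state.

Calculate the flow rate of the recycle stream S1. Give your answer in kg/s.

Overall NaCl balance (none leaves overhead): NaCl in fresh feed = NaCl in product, i.e. 991.5×0.194 = (1−0.327)·S6·0.427.
S6 = 192.35/(0.427×0.673) = 669.35 kg/s.
Recycle S1 = 0.327×669.35 = 218.88 kg/s.

218.9 kg/s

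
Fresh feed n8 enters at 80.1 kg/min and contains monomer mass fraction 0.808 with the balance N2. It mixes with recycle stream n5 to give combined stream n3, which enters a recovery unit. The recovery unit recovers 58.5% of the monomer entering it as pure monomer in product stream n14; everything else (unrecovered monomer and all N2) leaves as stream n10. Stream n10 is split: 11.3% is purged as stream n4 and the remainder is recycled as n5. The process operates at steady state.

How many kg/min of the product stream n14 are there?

59.92 kg/min

monomer in n3: m_A = 80.1×0.808 + (1−0.113)·(1−0.585)·m_A, so m_A = 64.721/0.6319 = 102.42 kg/min.
Product n14 = 0.585×102.42 = 59.918 kg/min.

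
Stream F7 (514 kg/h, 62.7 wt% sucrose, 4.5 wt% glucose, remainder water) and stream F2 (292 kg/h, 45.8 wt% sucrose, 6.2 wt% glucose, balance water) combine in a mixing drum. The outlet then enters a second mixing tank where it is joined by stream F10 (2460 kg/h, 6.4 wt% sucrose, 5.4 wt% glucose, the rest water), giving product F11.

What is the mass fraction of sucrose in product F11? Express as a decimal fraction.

Overall, product flow = 3266 kg/h.
sucrose in = 514×0.627 + 292×0.458 + 2460×0.064 = 613.45 kg/h.
sucrose fraction in F11 = 0.1878.

0.1878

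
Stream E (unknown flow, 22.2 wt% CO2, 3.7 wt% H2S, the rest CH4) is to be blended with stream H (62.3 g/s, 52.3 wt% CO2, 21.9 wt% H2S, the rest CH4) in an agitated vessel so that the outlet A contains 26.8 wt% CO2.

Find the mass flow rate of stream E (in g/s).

Let E be the unknown flow. Total out = 62.3 + E.
CO2 balance: 32.583 + 0.222·E = 0.268·(62.3 + E)
(0.222 − 0.268)·E = 0.268×62.3 − 32.583 = -15.887
E = -15.887 / -0.046 = 345.36 g/s

345.4 g/s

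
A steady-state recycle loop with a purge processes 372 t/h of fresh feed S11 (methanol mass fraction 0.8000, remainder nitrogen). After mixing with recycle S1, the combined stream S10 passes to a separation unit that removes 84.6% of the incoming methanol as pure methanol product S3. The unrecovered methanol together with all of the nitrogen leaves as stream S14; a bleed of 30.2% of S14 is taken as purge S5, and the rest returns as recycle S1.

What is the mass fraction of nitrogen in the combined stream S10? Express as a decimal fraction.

0.4249

nitrogen enters only via S11 and leaves only via the purge: 372×0.200 = 0.302×(nitrogen in S14), and the separation unit passes all nitrogen, so nitrogen in S10 = nitrogen in S14 = 246.36 t/h.
methanol in S10: m_A = 372×0.800 + (1−0.302)·(1−0.846)·m_A, so m_A = 297.6/0.8925 = 333.44 t/h.
S10 = 333.44 + 246.36 = 579.8 t/h.
nitrogen fraction in S10 = 246.36/579.8 = 0.4249.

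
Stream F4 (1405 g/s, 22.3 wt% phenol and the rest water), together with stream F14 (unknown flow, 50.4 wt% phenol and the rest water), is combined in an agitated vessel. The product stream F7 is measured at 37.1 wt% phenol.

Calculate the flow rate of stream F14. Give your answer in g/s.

Let F14 be the unknown flow. Total out = 1405 + F14.
phenol balance: 313.31 + 0.504·F14 = 0.371·(1405 + F14)
(0.504 − 0.371)·F14 = 0.371×1405 − 313.31 = 207.94
F14 = 207.94 / 0.133 = 1563.5 g/s

1563 g/s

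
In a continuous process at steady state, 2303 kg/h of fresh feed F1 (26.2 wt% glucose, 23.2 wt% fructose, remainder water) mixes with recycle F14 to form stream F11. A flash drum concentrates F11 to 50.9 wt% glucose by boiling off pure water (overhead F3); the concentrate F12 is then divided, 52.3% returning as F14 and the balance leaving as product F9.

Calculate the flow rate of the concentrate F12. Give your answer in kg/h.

2485 kg/h

Overall glucose balance (none leaves overhead): glucose in fresh feed = glucose in product, i.e. 2303×0.262 = (1−0.523)·F12·0.509.
F12 = 603.39/(0.509×0.477) = 2485.2 kg/h.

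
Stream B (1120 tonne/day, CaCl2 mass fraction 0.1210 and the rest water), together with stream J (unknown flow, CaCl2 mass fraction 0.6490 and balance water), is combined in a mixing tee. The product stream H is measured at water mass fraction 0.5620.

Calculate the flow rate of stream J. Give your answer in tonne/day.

Let J be the unknown flow. Total out = 1120 + J.
water balance: 984.48 + 0.351·J = 0.562·(1120 + J)
(0.351 − 0.562)·J = 0.562×1120 − 984.48 = -355.04
J = -355.04 / -0.211 = 1682.7 tonne/day

1683 tonne/day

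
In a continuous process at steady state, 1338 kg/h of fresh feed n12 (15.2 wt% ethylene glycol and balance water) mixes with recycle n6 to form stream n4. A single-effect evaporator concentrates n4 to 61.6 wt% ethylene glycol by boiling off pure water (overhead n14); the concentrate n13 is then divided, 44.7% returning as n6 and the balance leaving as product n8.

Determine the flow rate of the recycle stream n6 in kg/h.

Overall ethylene glycol balance (none leaves overhead): ethylene glycol in fresh feed = ethylene glycol in product, i.e. 1338×0.152 = (1−0.447)·n13·0.616.
n13 = 203.38/(0.616×0.553) = 597.03 kg/h.
Recycle n6 = 0.447×597.03 = 266.87 kg/h.

266.9 kg/h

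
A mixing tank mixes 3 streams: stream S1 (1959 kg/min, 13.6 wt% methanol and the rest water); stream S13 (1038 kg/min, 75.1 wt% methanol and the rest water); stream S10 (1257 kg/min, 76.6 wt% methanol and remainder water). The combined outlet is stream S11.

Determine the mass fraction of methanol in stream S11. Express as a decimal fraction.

Total flow out = 1959 + 1038 + 1257 = 4254 kg/min.
methanol in = 1959×0.136 + 1038×0.751 + 1257×0.766 = 2008.8 kg/min.
methanol mass fraction in S11 = 2008.8/4254 = 0.4722.

0.4722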